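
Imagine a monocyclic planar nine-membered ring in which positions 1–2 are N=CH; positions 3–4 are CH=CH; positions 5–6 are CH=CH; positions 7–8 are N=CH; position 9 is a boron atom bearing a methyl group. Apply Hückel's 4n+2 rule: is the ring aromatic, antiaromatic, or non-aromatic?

Antiaromatic

Every ring atom contributes a p orbital perpendicular to the ring (the double-bond atoms are sp², each contributing one p electron; each sp² =N– keeps its lone pair in-plane and puts one electron into the π system; the boron has an empty p orbital), so the π system is cyclic and fully conjugated.
π-electron count: 4 × 2 = 8 from the double-bond units + 0 from the B(methyl) atom = 8.
A 4n π count (8, n = 2) in a planar conjugated ring means antiaromatic.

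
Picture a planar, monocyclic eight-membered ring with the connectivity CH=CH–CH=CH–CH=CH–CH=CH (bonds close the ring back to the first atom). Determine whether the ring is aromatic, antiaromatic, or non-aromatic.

Check conjugation: the double-bond atoms are sp², each contributing one p electron — every position has a p orbital, so the cyclic π system is continuous.
Tallying contributions gives 4 × 2 = 8 from the 4 double-bond units.
A 4n π count (8, n = 2) in a planar conjugated ring means antiaromatic.
(The species described is cyclooctatetraene.)

Antiaromatic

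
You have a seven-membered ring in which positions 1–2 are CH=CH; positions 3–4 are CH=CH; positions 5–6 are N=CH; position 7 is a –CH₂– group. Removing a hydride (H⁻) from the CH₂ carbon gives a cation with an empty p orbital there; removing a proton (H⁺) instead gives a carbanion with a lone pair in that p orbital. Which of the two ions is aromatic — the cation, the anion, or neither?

The cation

Both ions have a continuous loop of p orbitals — each ring atom is sp².
Cation: 3 × 2 + 0 = 6 π electrons → 4(1)+2, aromatic.
Anion: 3 × 2 + 2 = 8 π electrons → 4(2), antiaromatic.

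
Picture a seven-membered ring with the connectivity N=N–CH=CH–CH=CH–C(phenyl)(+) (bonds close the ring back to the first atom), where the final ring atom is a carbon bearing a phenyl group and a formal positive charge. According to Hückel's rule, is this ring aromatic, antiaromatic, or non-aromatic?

Aromatic

The p orbitals form a continuous loop: every atom in a ring double bond is sp² and brings one electron to the p orbital; each =N– nitrogen is pyridine-type (lone pair in the sp² plane, one electron in the p orbital); the carbocation has an empty p orbital. The ring is fully conjugated.
Tallying contributions gives 3 × 2 = 6 from the double-bond units + 0 from the C(phenyl)(+) atom = 6.
That gives a 4n+2 count (6, n = 1).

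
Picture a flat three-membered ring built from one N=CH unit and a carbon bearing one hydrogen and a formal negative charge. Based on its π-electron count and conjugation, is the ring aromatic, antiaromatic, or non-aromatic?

Antiaromatic

Check conjugation: each doubly-bonded ring atom is sp² with one p-orbital electron; each sp² =N– keeps its lone pair in-plane and puts one electron into the π system; the carbanion's lone pair occupies the p orbital — every position has a p orbital, so the cyclic π system is continuous.
Tallying contributions gives 1 × 2 = 2 from the double-bond unit + 2 from the CH(-) atom = 4.
4 = 4(1); a planar, fully conjugated 4n system is antiaromatic.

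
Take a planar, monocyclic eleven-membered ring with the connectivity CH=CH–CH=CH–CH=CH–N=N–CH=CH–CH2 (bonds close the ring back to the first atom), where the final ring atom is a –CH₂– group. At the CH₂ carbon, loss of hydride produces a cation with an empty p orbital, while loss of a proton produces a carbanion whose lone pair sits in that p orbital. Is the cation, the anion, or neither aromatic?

The cation

In either ion the ring is fully conjugated: every atom, including the new sp² carbon, supplies a p orbital.
Cation: 5 × 2 + 0 = 10 π electrons → 4(2)+2, aromatic.
Anion: 5 × 2 + 2 = 12 π electrons → 4(3), antiaromatic.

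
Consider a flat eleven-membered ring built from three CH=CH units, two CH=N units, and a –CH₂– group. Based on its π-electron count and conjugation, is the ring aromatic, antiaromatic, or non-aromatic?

The CH2 position has four σ bonds — the tetrahedral CH₂ carbon is sp³ and has no p orbital in the ring π system — so the cyclic conjugation is interrupted.
A ring that is not fully conjugated cannot be aromatic or antiaromatic regardless of its π-electron count.

Non-aromatic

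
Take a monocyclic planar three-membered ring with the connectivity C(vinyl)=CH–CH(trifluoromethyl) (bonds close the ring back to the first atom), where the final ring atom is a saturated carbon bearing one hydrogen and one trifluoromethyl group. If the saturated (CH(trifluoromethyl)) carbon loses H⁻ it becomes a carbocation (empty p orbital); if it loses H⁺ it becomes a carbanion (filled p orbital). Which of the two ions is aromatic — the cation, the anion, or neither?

The cation

Both ions have a continuous loop of p orbitals — each ring atom is sp².
Cation: 1 × 2 + 0 = 2 π electrons → 4(0)+2, aromatic.
Anion: 1 × 2 + 2 = 4 π electrons → 4(1), antiaromatic.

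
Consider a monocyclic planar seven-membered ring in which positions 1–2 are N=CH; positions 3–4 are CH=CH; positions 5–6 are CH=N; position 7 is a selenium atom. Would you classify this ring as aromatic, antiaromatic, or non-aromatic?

Antiaromatic

Every ring atom contributes a p orbital perpendicular to the ring (every atom in a ring double bond is sp² and brings one electron to the p orbital; each =N– nitrogen is pyridine-type (lone pair in the sp² plane, one electron in the p orbital); the selenium donates one lone pair from its p orbital), so the π system is cyclic and fully conjugated.
Adding the contributions, 3 × 2 = 6 from the double-bond units + 2 from the Se atom = 8.
8 is a 4n count (n = 2), so the planar conjugated ring is antiaromatic.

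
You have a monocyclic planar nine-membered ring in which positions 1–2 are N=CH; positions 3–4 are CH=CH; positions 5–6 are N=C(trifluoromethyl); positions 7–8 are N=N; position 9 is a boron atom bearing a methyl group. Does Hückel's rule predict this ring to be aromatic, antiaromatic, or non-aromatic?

All ring atoms are sp² and supply a p orbital to the ring (each doubly-bonded ring atom is sp² with one p-orbital electron; each =N– nitrogen is pyridine-type (lone pair in the sp² plane, one electron in the p orbital); the boron has an empty p orbital); the conjugation is uninterrupted.
Tallying contributions gives 4 × 2 = 8 from the double-bond units + 0 from the B(methyl) atom = 8.
8 is a 4n count (n = 2), so the planar conjugated ring is antiaromatic.

Antiaromatic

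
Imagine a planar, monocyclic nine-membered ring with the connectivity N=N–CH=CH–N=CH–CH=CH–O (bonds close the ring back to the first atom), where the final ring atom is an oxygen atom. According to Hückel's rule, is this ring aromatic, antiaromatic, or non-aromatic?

Aromatic

Check conjugation: the double-bond atoms are sp², each contributing one p electron; the doubly-bonded nitrogens are pyridine-type — their lone pairs lie in the ring plane, leaving one electron in the p orbital; the oxygen donates one lone pair from its p orbital — every position has a p orbital, so the cyclic π system is continuous.
π-electron count: 4 × 2 = 8 from the double-bond units + 2 from the O atom = 10.
With 10 π electrons (n = 2), the Hückel 4n+2 condition holds.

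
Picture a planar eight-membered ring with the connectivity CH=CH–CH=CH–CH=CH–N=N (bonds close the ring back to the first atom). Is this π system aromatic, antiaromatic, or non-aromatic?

Antiaromatic

Check conjugation: each doubly-bonded ring atom is sp² with one p-orbital electron; the doubly-bonded nitrogens are pyridine-type — their lone pairs lie in the ring plane, leaving one electron in the p orbital — every position has a p orbital, so the cyclic π system is continuous.
Tallying contributions gives 4 × 2 = 8 from the 4 double-bond units.
A 4n π count (8, n = 2) in a planar conjugated ring means antiaromatic.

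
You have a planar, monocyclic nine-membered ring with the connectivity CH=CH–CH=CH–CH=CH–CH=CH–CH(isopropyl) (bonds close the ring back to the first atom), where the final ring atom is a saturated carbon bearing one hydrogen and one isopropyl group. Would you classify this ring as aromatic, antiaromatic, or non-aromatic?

Non-aromatic

At the CH(isopropyl) position, that saturated carbon is sp³ and has no p orbital in the ring π system; the ring's p-orbital overlap is broken there.
A ring that is not fully conjugated cannot be aromatic or antiaromatic regardless of its π-electron count.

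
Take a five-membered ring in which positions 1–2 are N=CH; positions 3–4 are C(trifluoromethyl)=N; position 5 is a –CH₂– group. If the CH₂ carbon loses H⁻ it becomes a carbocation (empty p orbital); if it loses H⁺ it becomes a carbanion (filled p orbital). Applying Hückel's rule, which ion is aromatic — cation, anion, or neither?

In both ions every ring atom is sp² and contributes a p orbital, so both rings are fully conjugated.
Cation: 2 × 2 + 0 = 4 π electrons → 4(1), antiaromatic.
Anion: 2 × 2 + 2 = 6 π electrons → 4(1)+2, aromatic.

The anion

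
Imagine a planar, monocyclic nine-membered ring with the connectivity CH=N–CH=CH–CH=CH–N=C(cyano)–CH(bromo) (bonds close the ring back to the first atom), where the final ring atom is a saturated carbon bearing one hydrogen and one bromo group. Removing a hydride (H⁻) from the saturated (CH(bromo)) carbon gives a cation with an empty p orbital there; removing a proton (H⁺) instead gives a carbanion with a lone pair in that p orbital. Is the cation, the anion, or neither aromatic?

Both ions have a continuous loop of p orbitals — each ring atom is sp².
Cation: 4 × 2 + 0 = 8 π electrons → 4(2), antiaromatic.
Anion: 4 × 2 + 2 = 10 π electrons → 4(2)+2, aromatic.

The anion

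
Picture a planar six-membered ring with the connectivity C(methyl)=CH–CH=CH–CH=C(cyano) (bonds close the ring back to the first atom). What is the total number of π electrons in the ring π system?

6

Every ring atom contributes a p orbital perpendicular to the ring (the double-bond atoms are sp², each contributing one p electron), so the π system is cyclic and fully conjugated.
Adding the contributions, 3 × 2 = 6 from the 3 double-bond units.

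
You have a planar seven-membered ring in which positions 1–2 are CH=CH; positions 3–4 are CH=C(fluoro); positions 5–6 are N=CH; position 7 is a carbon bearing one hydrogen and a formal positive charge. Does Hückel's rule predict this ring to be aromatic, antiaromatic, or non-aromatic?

The p orbitals form a continuous loop: each doubly-bonded ring atom is sp² with one p-orbital electron; each =N– nitrogen is pyridine-type (lone pair in the sp² plane, one electron in the p orbital); the carbocation has an empty p orbital. The ring is fully conjugated.
π-electron count: 3 × 2 = 6 from the double-bond units + 0 from the CH(+) atom = 6.
That gives a 4n+2 count (6, n = 1).

Aromatic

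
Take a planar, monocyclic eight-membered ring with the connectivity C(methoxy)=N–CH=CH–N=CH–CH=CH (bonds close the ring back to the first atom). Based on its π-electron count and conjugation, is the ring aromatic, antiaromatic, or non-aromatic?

Antiaromatic

Check conjugation: the double-bond atoms are sp², each contributing one p electron; the doubly-bonded nitrogens are pyridine-type — their lone pairs lie in the ring plane, leaving one electron in the p orbital — every position has a p orbital, so the cyclic π system is continuous.
Counting π electrons: 4 × 2 = 8 from the 4 double-bond units.
8 = 4(2); a planar, fully conjugated 4n system is antiaromatic.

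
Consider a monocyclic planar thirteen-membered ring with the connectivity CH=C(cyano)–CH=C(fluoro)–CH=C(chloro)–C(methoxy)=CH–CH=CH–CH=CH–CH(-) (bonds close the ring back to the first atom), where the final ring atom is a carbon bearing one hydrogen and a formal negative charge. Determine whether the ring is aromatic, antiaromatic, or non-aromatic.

The p orbitals form a continuous loop: the double-bond atoms are sp², each contributing one p electron; the carbanion's lone pair occupies the p orbital. The ring is fully conjugated.
Counting π electrons: 6 × 2 = 12 from the double-bond units + 2 from the CH(-) atom = 14.
That gives a 4n+2 count (14, n = 3).

Aromatic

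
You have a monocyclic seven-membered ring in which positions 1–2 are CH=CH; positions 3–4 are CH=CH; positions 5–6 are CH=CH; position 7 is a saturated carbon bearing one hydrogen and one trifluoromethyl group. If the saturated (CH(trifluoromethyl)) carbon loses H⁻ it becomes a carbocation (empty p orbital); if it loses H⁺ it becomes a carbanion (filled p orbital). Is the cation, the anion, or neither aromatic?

Once that carbon is sp², every ring atom has a p orbital and both ions are fully conjugated.
Cation: 3 × 2 + 0 = 6 π electrons → 4(1)+2, aromatic.
Anion: 3 × 2 + 2 = 8 π electrons → 4(2), antiaromatic.

The cation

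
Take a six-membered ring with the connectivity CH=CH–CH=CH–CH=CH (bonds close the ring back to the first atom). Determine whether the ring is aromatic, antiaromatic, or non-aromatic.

Every ring atom contributes a p orbital perpendicular to the ring (the double-bond atoms are sp², each contributing one p electron), so the π system is cyclic and fully conjugated.
π-electron count: 3 × 2 = 6 from the 3 double-bond units.
6 = 4(1) + 2, which satisfies Hückel's 4n+2 rule.

Aromatic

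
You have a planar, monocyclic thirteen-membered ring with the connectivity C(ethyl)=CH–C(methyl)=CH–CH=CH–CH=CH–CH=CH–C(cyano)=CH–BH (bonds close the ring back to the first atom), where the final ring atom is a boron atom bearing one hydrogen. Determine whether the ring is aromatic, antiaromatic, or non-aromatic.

Antiaromatic

The p orbitals form a continuous loop: the double-bond atoms are sp², each contributing one p electron; the boron has an empty p orbital. The ring is fully conjugated.
π-electron count: 6 × 2 = 12 from the double-bond units + 0 from the BH atom = 12.
With 12 = 4·3 π electrons, Hückel's rule classifies the planar ring as antiaromatic.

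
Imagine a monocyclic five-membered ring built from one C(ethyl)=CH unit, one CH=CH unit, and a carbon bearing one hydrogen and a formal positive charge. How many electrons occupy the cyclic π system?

Every ring atom contributes a p orbital perpendicular to the ring (every atom in a ring double bond is sp² and brings one electron to the p orbital; the carbocation has an empty p orbital), so the π system is cyclic and fully conjugated.
π-electron count: 2 × 2 = 4 from the double-bond units + 0 from the CH(+) atom = 4.

4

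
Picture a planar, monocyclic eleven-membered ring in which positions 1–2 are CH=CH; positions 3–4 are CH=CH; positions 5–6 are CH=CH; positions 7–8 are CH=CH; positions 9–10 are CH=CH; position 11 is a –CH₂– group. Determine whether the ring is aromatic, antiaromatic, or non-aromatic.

The CH2 carbon is saturated: the tetrahedral CH₂ carbon is sp³ and has no p orbital in the ring π system. Conjugation is not continuous around the ring.
A ring that is not fully conjugated cannot be aromatic or antiaromatic regardless of its π-electron count.

Non-aromatic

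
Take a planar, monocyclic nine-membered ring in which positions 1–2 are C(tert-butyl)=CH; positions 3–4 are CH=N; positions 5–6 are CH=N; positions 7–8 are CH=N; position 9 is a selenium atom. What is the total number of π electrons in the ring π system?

All ring atoms are sp² and supply a p orbital to the ring (each doubly-bonded ring atom is sp² with one p-orbital electron; each sp² =N– keeps its lone pair in-plane and puts one electron into the π system; the selenium donates one lone pair from its p orbital); the conjugation is uninterrupted.
π-electron count: 4 × 2 = 8 from the double-bond units + 2 from the Se atom = 10.

10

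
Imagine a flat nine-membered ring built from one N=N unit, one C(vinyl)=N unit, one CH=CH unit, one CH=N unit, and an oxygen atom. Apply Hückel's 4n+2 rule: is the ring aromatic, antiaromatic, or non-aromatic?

Aromatic

All ring atoms are sp² and supply a p orbital to the ring (every atom in a ring double bond is sp² and brings one electron to the p orbital; the doubly-bonded nitrogens are pyridine-type — their lone pairs lie in the ring plane, leaving one electron in the p orbital; the oxygen donates one lone pair from its p orbital); the conjugation is uninterrupted.
Adding the contributions, 4 × 2 = 8 from the double-bond units + 2 from the O atom = 10.
Since 10 = 4·2 + 2, the ring meets the 4n+2 criterion.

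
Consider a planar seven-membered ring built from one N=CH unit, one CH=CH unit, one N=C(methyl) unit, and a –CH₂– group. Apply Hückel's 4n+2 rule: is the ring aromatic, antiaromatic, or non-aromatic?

At the CH2 position, the tetrahedral CH₂ carbon is sp³ and has no p orbital in the ring π system; the ring's p-orbital overlap is broken there.
Hückel's rule only applies to fully conjugated rings, so this one is simply non-aromatic.

Non-aromatic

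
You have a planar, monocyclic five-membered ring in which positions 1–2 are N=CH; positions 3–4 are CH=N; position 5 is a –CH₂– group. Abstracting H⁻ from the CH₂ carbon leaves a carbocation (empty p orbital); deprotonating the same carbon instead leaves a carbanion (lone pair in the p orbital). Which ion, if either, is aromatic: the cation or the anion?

In either ion the ring is fully conjugated: every atom, including the new sp² carbon, supplies a p orbital.
Cation: 2 × 2 + 0 = 4 π electrons → 4(1), antiaromatic.
Anion: 2 × 2 + 2 = 6 π electrons → 4(1)+2, aromatic.

The anion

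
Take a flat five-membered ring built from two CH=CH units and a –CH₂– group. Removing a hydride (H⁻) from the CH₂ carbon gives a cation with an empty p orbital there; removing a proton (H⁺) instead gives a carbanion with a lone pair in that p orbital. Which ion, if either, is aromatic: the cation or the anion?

The anion

Both ions have a continuous loop of p orbitals — each ring atom is sp².
Cation: 2 × 2 + 0 = 4 π electrons → 4(1), antiaromatic.
Anion: 2 × 2 + 2 = 6 π electrons → 4(1)+2, aromatic.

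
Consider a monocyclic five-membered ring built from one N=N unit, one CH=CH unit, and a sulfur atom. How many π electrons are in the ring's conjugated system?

6

Check conjugation: each doubly-bonded ring atom is sp² with one p-orbital electron; each =N– nitrogen is pyridine-type (lone pair in the sp² plane, one electron in the p orbital); the sulfur donates one lone pair from its p orbital — every position has a p orbital, so the cyclic π system is continuous.
Tallying contributions gives 2 × 2 = 4 from the double-bond units + 2 from the S atom = 6.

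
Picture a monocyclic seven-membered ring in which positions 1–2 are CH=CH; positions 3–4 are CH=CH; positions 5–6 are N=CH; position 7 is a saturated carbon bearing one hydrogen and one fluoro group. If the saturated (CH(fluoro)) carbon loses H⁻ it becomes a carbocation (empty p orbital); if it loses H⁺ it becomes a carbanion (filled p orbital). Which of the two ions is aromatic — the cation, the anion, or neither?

The cation

Once that carbon is sp², every ring atom has a p orbital and both ions are fully conjugated.
Cation: 3 × 2 + 0 = 6 π electrons → 4(1)+2, aromatic.
Anion: 3 × 2 + 2 = 8 π electrons → 4(2), antiaromatic.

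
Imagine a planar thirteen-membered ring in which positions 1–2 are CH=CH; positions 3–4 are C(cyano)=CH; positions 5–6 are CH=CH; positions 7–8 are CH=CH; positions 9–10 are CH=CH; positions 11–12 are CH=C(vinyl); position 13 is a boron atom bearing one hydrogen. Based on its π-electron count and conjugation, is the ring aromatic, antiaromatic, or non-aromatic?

The p orbitals form a continuous loop: every atom in a ring double bond is sp² and brings one electron to the p orbital; the boron has an empty p orbital. The ring is fully conjugated.
Tallying contributions gives 6 × 2 = 12 from the double-bond units + 0 from the BH atom = 12.
12 = 4(3); a planar, fully conjugated 4n system is antiaromatic.

Antiaromatic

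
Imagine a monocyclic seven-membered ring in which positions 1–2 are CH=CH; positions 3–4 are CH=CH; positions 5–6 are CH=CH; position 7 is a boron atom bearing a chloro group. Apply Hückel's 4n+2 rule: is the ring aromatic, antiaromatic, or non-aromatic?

Every ring atom contributes a p orbital perpendicular to the ring (the double-bond atoms are sp², each contributing one p electron; the boron has an empty p orbital), so the π system is cyclic and fully conjugated.
Adding the contributions, 3 × 2 = 6 from the double-bond units + 0 from the B(chloro) atom = 6.
Since 6 = 4·1 + 2, the ring meets the 4n+2 criterion.

Aromatic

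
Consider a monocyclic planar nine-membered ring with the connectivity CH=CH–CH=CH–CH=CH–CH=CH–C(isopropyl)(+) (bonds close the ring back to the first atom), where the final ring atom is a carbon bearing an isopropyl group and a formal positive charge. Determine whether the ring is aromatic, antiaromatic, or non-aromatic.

Antiaromatic

Check conjugation: each doubly-bonded ring atom is sp² with one p-orbital electron; the carbocation has an empty p orbital — every position has a p orbital, so the cyclic π system is continuous.
Adding the contributions, 4 × 2 = 8 from the double-bond units + 0 from the C(isopropyl)(+) atom = 8.
8 is a 4n count (n = 2), so the planar conjugated ring is antiaromatic.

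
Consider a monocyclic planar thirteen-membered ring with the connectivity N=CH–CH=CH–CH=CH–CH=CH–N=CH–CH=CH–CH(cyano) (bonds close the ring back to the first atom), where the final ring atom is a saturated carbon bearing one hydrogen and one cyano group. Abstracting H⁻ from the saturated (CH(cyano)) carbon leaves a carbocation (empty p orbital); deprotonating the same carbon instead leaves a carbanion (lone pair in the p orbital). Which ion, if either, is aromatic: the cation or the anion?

The anion

In both ions every ring atom is sp² and contributes a p orbital, so both rings are fully conjugated.
Cation: 6 × 2 + 0 = 12 π electrons → 4(3), antiaromatic.
Anion: 6 × 2 + 2 = 14 π electrons → 4(3)+2, aromatic.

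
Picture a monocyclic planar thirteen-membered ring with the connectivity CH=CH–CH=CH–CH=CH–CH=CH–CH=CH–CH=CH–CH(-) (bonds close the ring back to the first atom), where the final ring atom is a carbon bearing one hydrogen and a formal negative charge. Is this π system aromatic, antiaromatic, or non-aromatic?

All ring atoms are sp² and supply a p orbital to the ring (each doubly-bonded ring atom is sp² with one p-orbital electron; the carbanion's lone pair occupies the p orbital); the conjugation is uninterrupted.
Adding the contributions, 6 × 2 = 12 from the double-bond units + 2 from the CH(-) atom = 14.
That gives a 4n+2 count (14, n = 3).

Aromatic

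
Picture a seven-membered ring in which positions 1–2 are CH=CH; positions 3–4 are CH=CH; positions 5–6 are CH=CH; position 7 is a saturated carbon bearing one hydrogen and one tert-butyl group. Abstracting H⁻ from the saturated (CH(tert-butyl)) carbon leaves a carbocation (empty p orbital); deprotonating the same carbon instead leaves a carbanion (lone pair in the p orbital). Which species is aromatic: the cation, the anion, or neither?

The cation

Once that carbon is sp², every ring atom has a p orbital and both ions are fully conjugated.
Cation: 3 × 2 + 0 = 6 π electrons → 4(1)+2, aromatic.
Anion: 3 × 2 + 2 = 8 π electrons → 4(2), antiaromatic.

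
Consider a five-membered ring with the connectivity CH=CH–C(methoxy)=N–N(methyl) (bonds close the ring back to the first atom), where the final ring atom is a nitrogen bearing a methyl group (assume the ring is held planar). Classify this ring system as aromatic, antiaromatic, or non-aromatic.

Aromatic

Check conjugation: the double-bond atoms are sp², each contributing one p electron; each =N– nitrogen is pyridine-type (lone pair in the sp² plane, one electron in the p orbital); the pyrrole-type nitrogen donates its lone pair from the p orbital — every position has a p orbital, so the cyclic π system is continuous.
Adding the contributions, 2 × 2 = 4 from the double-bond units + 2 from the N(methyl) atom = 6.
Since 6 = 4·1 + 2, the ring meets the 4n+2 criterion.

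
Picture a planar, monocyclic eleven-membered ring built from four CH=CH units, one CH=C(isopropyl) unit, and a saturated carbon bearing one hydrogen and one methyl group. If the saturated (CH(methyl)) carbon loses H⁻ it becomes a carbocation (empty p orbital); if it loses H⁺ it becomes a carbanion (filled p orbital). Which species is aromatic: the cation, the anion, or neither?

Once that carbon is sp², every ring atom has a p orbital and both ions are fully conjugated.
Cation: 5 × 2 + 0 = 10 π electrons → 4(2)+2, aromatic.
Anion: 5 × 2 + 2 = 12 π electrons → 4(3), antiaromatic.

The cation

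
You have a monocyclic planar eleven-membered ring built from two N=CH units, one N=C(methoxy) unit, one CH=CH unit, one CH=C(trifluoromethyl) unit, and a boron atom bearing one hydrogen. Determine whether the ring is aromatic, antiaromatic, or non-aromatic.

Aromatic

Check conjugation: the double-bond atoms are sp², each contributing one p electron; each sp² =N– keeps its lone pair in-plane and puts one electron into the π system; the boron has an empty p orbital — every position has a p orbital, so the cyclic π system is continuous.
Adding the contributions, 5 × 2 = 10 from the double-bond units + 0 from the BH atom = 10.
Since 10 = 4·2 + 2, the ring meets the 4n+2 criterion.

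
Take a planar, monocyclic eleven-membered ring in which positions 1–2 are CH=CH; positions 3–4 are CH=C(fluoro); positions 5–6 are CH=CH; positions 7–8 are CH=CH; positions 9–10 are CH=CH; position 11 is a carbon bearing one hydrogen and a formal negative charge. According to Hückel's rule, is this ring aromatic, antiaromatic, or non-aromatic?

Antiaromatic

Every ring atom contributes a p orbital perpendicular to the ring (the double-bond atoms are sp², each contributing one p electron; the carbanion's lone pair occupies the p orbital), so the π system is cyclic and fully conjugated.
π-electron count: 5 × 2 = 10 from the double-bond units + 2 from the CH(-) atom = 12.
12 = 4(3); a planar, fully conjugated 4n system is antiaromatic.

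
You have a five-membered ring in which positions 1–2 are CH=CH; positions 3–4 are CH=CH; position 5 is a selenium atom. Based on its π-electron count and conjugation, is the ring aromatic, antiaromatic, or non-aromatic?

Check conjugation: every atom in a ring double bond is sp² and brings one electron to the p orbital; the selenium donates one lone pair from its p orbital — every position has a p orbital, so the cyclic π system is continuous.
Tallying contributions gives 2 × 2 = 4 from the double-bond units + 2 from the Se atom = 6.
That gives a 4n+2 count (6, n = 1).
This is selenophene.

Aromatic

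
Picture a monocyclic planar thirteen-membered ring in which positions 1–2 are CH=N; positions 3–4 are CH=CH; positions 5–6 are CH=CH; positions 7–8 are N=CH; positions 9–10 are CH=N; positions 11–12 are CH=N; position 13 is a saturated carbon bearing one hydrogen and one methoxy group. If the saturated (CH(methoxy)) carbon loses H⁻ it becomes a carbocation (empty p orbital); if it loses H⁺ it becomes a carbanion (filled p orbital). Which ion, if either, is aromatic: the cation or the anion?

In either ion the ring is fully conjugated: every atom, including the new sp² carbon, supplies a p orbital.
Cation: 6 × 2 + 0 = 12 π electrons → 4(3), antiaromatic.
Anion: 6 × 2 + 2 = 14 π electrons → 4(3)+2, aromatic.

The anion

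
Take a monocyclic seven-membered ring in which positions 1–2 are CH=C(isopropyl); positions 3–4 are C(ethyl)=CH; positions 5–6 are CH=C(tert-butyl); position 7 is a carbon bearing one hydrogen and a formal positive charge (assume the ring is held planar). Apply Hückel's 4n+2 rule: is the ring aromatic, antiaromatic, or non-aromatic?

Every ring atom contributes a p orbital perpendicular to the ring (every atom in a ring double bond is sp² and brings one electron to the p orbital; the carbocation has an empty p orbital), so the π system is cyclic and fully conjugated.
Adding the contributions, 3 × 2 = 6 from the double-bond units + 0 from the CH(+) atom = 6.
With 6 π electrons (n = 1), the Hückel 4n+2 condition holds.

Aromatic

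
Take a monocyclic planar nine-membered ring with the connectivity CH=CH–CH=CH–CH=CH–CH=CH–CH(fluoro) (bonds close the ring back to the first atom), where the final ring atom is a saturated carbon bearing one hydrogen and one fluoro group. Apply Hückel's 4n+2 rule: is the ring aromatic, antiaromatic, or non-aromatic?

Because that saturated carbon is sp³ and has no p orbital in the ring π system at the CH(fluoro) position, the π system cannot extend all the way around the ring.
Hückel's rule only applies to fully conjugated rings, so this one is simply non-aromatic.

Non-aromatic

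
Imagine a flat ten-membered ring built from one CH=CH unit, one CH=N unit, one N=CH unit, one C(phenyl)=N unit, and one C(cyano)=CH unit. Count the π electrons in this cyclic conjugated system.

The p orbitals form a continuous loop: each doubly-bonded ring atom is sp² with one p-orbital electron; each =N– nitrogen is pyridine-type (lone pair in the sp² plane, one electron in the p orbital). The ring is fully conjugated.
π-electron count: 5 × 2 = 10 from the 5 double-bond units.

10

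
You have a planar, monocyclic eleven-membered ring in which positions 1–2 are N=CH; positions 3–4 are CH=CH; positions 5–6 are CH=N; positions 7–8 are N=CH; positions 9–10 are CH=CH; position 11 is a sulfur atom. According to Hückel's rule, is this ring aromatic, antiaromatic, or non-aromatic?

Check conjugation: each doubly-bonded ring atom is sp² with one p-orbital electron; each sp² =N– keeps its lone pair in-plane and puts one electron into the π system; the sulfur donates one lone pair from its p orbital — every position has a p orbital, so the cyclic π system is continuous.
Tallying contributions gives 5 × 2 = 10 from the double-bond units + 2 from the S atom = 12.
With 12 = 4·3 π electrons, Hückel's rule classifies the planar ring as antiaromatic.

Antiaromatic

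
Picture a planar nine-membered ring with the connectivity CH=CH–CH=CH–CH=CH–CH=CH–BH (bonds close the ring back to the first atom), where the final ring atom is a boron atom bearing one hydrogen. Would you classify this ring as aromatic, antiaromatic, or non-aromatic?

Check conjugation: every atom in a ring double bond is sp² and brings one electron to the p orbital; the boron has an empty p orbital — every position has a p orbital, so the cyclic π system is continuous.
Tallying contributions gives 4 × 2 = 8 from the double-bond units + 0 from the BH atom = 8.
A 4n π count (8, n = 2) in a planar conjugated ring means antiaromatic.

Antiaromatic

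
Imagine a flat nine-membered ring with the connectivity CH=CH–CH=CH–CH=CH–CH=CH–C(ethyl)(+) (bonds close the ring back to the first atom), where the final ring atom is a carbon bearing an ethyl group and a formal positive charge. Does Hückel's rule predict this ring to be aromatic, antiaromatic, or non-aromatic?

Antiaromatic

Check conjugation: the double-bond atoms are sp², each contributing one p electron; the carbocation has an empty p orbital — every position has a p orbital, so the cyclic π system is continuous.
Tallying contributions gives 4 × 2 = 8 from the double-bond units + 0 from the C(ethyl)(+) atom = 8.
8 = 4(2); a planar, fully conjugated 4n system is antiaromatic.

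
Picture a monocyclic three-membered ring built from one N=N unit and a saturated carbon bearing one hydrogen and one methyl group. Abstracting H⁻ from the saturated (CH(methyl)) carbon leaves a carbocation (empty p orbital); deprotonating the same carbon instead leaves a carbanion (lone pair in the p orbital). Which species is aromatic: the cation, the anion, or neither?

Once that carbon is sp², every ring atom has a p orbital and both ions are fully conjugated.
Cation: 1 × 2 + 0 = 2 π electrons → 4(0)+2, aromatic.
Anion: 1 × 2 + 2 = 4 π electrons → 4(1), antiaromatic.

The cation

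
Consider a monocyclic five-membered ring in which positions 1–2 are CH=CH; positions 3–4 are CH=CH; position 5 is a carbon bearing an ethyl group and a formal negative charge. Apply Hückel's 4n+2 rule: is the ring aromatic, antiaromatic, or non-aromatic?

Aromatic

All ring atoms are sp² and supply a p orbital to the ring (the double-bond atoms are sp², each contributing one p electron; the carbanion's lone pair occupies the p orbital); the conjugation is uninterrupted.
Adding the contributions, 2 × 2 = 4 from the double-bond units + 2 from the C(ethyl)(-) atom = 6.
With 6 π electrons (n = 1), the Hückel 4n+2 condition holds.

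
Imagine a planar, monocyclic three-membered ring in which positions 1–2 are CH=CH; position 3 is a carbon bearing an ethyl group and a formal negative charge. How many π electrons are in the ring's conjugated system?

4

The p orbitals form a continuous loop: each doubly-bonded ring atom is sp² with one p-orbital electron; the carbanion's lone pair occupies the p orbital. The ring is fully conjugated.
π-electron count: 1 × 2 = 2 from the double-bond unit + 2 from the C(ethyl)(-) atom = 4.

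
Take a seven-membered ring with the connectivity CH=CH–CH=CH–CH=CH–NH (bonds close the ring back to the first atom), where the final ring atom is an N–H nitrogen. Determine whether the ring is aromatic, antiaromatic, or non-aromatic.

Antiaromatic

Every ring atom contributes a p orbital perpendicular to the ring (each doubly-bonded ring atom is sp² with one p-orbital electron; the pyrrole-type nitrogen donates its lone pair from the p orbital), so the π system is cyclic and fully conjugated.
Counting π electrons: 3 × 2 = 6 from the double-bond units + 2 from the NH atom = 8.
With 8 = 4·2 π electrons, Hückel's rule classifies the planar ring as antiaromatic.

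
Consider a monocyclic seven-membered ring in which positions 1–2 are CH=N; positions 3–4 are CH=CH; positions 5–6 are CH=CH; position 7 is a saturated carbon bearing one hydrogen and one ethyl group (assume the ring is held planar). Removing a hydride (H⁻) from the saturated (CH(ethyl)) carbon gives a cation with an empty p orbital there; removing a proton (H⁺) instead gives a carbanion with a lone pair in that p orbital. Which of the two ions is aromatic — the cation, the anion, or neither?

The cation

In either ion the ring is fully conjugated: every atom, including the new sp² carbon, supplies a p orbital.
Cation: 3 × 2 + 0 = 6 π electrons → 4(1)+2, aromatic.
Anion: 3 × 2 + 2 = 8 π electrons → 4(2), antiaromatic.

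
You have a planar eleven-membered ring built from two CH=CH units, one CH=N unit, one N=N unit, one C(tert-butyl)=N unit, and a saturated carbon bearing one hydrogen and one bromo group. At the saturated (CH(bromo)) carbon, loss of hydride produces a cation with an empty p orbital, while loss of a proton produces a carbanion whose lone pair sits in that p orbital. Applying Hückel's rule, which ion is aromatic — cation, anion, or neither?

In both ions every ring atom is sp² and contributes a p orbital, so both rings are fully conjugated.
Cation: 5 × 2 + 0 = 10 π electrons → 4(2)+2, aromatic.
Anion: 5 × 2 + 2 = 12 π electrons → 4(3), antiaromatic.

The cation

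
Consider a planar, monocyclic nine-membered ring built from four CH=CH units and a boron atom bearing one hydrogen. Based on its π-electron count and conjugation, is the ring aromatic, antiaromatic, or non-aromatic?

Check conjugation: every atom in a ring double bond is sp² and brings one electron to the p orbital; the boron has an empty p orbital — every position has a p orbital, so the cyclic π system is continuous.
π-electron count: 4 × 2 = 8 from the double-bond units + 0 from the BH atom = 8.
A 4n π count (8, n = 2) in a planar conjugated ring means antiaromatic.

Antiaromatic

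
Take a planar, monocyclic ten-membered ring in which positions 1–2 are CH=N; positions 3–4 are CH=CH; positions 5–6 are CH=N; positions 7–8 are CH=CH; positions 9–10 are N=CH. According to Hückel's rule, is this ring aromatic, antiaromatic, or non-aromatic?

Check conjugation: every atom in a ring double bond is sp² and brings one electron to the p orbital; the doubly-bonded nitrogens are pyridine-type — their lone pairs lie in the ring plane, leaving one electron in the p orbital — every position has a p orbital, so the cyclic π system is continuous.
Tallying contributions gives 5 × 2 = 10 from the 5 double-bond units.
That gives a 4n+2 count (10, n = 2).

Aromatic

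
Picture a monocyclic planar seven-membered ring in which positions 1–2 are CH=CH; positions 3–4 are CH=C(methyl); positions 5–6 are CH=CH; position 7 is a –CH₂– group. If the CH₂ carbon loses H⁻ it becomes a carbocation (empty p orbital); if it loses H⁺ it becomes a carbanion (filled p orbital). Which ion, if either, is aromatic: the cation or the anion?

The cation

Once that carbon is sp², every ring atom has a p orbital and both ions are fully conjugated.
Cation: 3 × 2 + 0 = 6 π electrons → 4(1)+2, aromatic.
Anion: 3 × 2 + 2 = 8 π electrons → 4(2), antiaromatic.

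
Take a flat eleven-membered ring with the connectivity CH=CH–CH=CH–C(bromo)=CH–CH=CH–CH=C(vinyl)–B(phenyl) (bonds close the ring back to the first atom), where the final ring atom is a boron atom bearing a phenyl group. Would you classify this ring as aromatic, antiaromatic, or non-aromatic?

Check conjugation: every atom in a ring double bond is sp² and brings one electron to the p orbital; the boron has an empty p orbital — every position has a p orbital, so the cyclic π system is continuous.
Tallying contributions gives 5 × 2 = 10 from the double-bond units + 0 from the B(phenyl) atom = 10.
With 10 π electrons (n = 2), the Hückel 4n+2 condition holds.

Aromatic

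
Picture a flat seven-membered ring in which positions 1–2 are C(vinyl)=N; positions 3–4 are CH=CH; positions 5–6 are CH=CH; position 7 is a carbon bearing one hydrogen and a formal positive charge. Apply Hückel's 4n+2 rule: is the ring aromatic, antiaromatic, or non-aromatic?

Aromatic

Every ring atom contributes a p orbital perpendicular to the ring (each doubly-bonded ring atom is sp² with one p-orbital electron; each sp² =N– keeps its lone pair in-plane and puts one electron into the π system; the carbocation has an empty p orbital), so the π system is cyclic and fully conjugated.
π-electron count: 3 × 2 = 6 from the double-bond units + 0 from the CH(+) atom = 6.
With 6 π electrons (n = 1), the Hückel 4n+2 condition holds.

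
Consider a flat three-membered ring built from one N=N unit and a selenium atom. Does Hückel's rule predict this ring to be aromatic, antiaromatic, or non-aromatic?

Antiaromatic

Every ring atom contributes a p orbital perpendicular to the ring (the double-bond atoms are sp², each contributing one p electron; each sp² =N– keeps its lone pair in-plane and puts one electron into the π system; the selenium donates one lone pair from its p orbital), so the π system is cyclic and fully conjugated.
Adding the contributions, 1 × 2 = 2 from the double-bond unit + 2 from the Se atom = 4.
With 4 = 4·1 π electrons, Hückel's rule classifies the planar ring as antiaromatic.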